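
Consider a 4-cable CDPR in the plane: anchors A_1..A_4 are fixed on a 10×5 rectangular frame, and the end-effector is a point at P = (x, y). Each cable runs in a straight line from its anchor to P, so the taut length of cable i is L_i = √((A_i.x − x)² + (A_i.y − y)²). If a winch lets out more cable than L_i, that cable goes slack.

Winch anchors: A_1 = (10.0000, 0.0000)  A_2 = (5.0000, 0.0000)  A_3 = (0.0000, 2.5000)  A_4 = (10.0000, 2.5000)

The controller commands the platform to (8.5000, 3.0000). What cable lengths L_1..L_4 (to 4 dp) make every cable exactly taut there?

(3.3541, 4.6098, 8.5147, 1.5811)

L_1: Δ = A_1−P = (1.5000, -3.0000) → ‖Δ‖ = √11.2500 = 3.3541
L_2: Δ = A_2−P = (-3.5000, -3.0000) → ‖Δ‖ = √21.2500 = 4.6098
L_3: Δ = A_3−P = (-8.5000, -0.5000) → ‖Δ‖ = √72.5000 = 8.5147
L_4: Δ = A_4−P = (1.5000, -0.5000) → ‖Δ‖ = √2.5000 = 1.5811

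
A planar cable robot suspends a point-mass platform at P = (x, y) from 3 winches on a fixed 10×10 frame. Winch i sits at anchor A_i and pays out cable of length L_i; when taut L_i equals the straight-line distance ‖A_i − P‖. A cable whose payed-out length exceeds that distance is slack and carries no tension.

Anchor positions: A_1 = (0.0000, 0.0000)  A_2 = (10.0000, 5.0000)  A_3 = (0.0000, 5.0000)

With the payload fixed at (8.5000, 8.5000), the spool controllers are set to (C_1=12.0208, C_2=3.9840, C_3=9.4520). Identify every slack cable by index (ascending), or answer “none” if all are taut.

i=1: geometric 12.0208 vs commanded 12.0208 ⇒ taut
i=2: geometric 3.8079 vs commanded 3.9840 ⇒ slack
i=3: geometric 9.1924 vs commanded 9.4520 ⇒ slack

2, 3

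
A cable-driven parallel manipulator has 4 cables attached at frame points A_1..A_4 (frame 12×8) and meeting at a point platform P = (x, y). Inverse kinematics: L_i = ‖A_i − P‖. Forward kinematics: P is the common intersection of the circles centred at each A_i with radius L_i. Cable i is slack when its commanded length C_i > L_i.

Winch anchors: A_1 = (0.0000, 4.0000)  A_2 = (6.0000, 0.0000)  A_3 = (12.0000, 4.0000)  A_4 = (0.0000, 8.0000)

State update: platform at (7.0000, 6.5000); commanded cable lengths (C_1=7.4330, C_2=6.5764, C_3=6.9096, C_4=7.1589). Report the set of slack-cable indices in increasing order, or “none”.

cable 1: L_1 = ‖A_1−P‖ = 7.4330;  C_1 = 7.4330 → taut
cable 2: L_2 = ‖A_2−P‖ = 6.5765;  C_2 = 6.5764 → taut
cable 3: L_3 = ‖A_3−P‖ = 5.5902;  C_3 = 6.9096 → slack
cable 4: L_4 = ‖A_4−P‖ = 7.1589;  C_4 = 7.1589 → taut

3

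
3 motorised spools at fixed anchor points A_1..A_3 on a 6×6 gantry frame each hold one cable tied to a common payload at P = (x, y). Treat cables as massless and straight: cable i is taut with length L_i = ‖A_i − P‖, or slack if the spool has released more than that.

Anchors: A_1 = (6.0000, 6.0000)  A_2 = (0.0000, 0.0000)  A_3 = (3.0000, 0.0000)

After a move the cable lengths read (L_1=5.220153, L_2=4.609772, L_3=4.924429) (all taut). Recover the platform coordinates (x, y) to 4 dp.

each cable: (A_i−P)·(A_i−P) = L_i²; let c_i = ‖A_i‖²−L_i²
c_1 = 36.0000+36.0000−27.2500 = 44.7500
row 1: 12.0000x + 12.0000y = 66.0000  (c_2=-21.2500)
row 2: 6.0000x + 12.0000y = 60.0000  (c_3=-15.2500)
Cramer on rows 1–2 → x = 1.0000, y = 4.5000

(1.0000, 4.5000)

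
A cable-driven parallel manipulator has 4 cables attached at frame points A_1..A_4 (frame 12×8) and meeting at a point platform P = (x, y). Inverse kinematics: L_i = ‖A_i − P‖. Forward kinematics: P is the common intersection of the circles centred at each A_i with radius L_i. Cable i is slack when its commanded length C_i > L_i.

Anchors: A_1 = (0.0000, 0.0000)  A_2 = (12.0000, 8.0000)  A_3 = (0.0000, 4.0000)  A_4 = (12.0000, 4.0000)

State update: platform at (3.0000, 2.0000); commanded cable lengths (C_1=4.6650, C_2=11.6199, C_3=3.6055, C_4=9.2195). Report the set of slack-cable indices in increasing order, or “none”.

1, 2

cable 1: L_1 = ‖A_1−P‖ = 3.6056;  C_1 = 4.6650 → slack
cable 2: L_2 = ‖A_2−P‖ = 10.8167;  C_2 = 11.6199 → slack
cable 3: L_3 = ‖A_3−P‖ = 3.6056;  C_3 = 3.6055 → taut
cable 4: L_4 = ‖A_4−P‖ = 9.2195;  C_4 = 9.2195 → taut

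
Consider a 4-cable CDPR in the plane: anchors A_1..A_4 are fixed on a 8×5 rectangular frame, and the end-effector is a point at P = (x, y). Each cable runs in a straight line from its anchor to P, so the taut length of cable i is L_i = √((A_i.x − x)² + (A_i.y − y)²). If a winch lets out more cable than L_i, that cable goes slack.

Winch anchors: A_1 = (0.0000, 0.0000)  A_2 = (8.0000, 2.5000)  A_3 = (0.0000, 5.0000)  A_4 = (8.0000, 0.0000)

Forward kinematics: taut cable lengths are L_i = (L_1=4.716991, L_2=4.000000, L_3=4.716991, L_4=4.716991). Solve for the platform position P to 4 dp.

each cable: (A_i−P)·(A_i−P) = L_i²; let c_i = ‖A_i‖²−L_i²
c_1 = 0.0000+0.0000−22.2500 = -22.2500
row 1: -16.0000x − 5.0000y = -76.5000  (c_2=54.2500)
row 2: 0.0000x − 10.0000y = -25.0000  (c_3=2.7500)
row 3: -16.0000x + 0.0000y = -64.0000  (c_4=41.7500)
Cramer on rows 1–2 → x = 4.0000, y = 2.5000
check cable 4: ‖A_4−P‖² = 22.2500 ≈ L_4² = 22.2500 ✓

(4.0000, 2.5000)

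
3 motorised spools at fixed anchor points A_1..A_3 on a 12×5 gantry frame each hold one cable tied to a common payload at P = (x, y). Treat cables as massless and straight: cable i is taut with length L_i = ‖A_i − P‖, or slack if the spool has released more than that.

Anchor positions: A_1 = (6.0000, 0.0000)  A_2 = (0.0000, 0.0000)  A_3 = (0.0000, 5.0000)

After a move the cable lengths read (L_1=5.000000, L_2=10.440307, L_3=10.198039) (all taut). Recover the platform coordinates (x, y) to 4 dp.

expand ‖A_i−P‖²=L_i² and subtract eq 1 (q_i ≔ ‖A_i‖²−L_i²)
q_1 = 36.0000+0.0000−25.0000 = 11.0000
eq1−eq2 → [12.0000  0.0000]·P = 120.0000
eq1−eq3 → [12.0000  -10.0000]·P = 90.0000
2×2 solve → P = (10.0000, 3.0000)

(10.0000, 3.0000)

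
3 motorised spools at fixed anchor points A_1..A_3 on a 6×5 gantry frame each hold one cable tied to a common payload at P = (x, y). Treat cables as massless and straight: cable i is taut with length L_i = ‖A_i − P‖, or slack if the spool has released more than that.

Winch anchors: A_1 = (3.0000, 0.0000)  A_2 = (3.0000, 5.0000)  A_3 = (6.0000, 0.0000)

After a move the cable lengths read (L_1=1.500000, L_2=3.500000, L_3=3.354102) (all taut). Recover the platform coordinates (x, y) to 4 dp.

(3.0000, 1.5000)

circle eqns → linear via eq_j − eq_1; set c_j = A_j·A_j − L_j²
c_1 = 9.0000+0.0000−2.2500 = 6.7500
0.0000·x − 10.0000·y = c_1−c_2 = -15.0000
-6.0000·x + 0.0000·y = c_1−c_3 = -18.0000
solve first two rows → x=3.0000, y=1.5000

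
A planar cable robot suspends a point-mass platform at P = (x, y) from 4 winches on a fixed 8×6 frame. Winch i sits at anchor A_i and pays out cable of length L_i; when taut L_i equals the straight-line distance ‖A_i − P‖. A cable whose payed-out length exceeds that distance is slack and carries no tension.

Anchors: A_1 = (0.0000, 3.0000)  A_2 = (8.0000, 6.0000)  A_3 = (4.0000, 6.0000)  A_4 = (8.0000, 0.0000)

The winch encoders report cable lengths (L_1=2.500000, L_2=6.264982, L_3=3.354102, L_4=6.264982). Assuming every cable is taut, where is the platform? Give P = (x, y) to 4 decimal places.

(2.5000, 3.0000)

expand ‖A_i−P‖²=L_i² and subtract eq 1 (k_i ≔ ‖A_i‖²−L_i²)
k_1 = 0.0000+9.0000−6.2500 = 2.7500
eq1−eq2 → [-16.0000  -6.0000]·P = -58.0000
eq1−eq3 → [-8.0000  -6.0000]·P = -38.0000
eq1−eq4 → [-16.0000  6.0000]·P = -22.0000
2×2 solve → P = (2.5000, 3.0000)
check cable 4: ‖A_4−P‖² = 39.2500 ≈ L_4² = 39.2500 ✓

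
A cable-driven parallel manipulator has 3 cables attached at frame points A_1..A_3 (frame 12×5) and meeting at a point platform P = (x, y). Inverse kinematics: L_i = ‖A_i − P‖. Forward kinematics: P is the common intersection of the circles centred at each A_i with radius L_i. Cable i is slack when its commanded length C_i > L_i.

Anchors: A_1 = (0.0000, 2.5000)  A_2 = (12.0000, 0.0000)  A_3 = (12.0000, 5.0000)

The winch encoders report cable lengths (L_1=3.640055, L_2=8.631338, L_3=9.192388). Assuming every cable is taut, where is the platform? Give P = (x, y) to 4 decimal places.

each cable: (A_i−P)·(A_i−P) = L_i²; let c_i = ‖A_i‖²−L_i²
c_1 = 0.0000+6.2500−13.2500 = -7.0000
row 1: -24.0000x + 5.0000y = -76.5000  (c_2=69.5000)
row 2: -24.0000x − 5.0000y = -91.5000  (c_3=84.5000)
Cramer on rows 1–2 → x = 3.5000, y = 1.5000

(3.5000, 1.5000)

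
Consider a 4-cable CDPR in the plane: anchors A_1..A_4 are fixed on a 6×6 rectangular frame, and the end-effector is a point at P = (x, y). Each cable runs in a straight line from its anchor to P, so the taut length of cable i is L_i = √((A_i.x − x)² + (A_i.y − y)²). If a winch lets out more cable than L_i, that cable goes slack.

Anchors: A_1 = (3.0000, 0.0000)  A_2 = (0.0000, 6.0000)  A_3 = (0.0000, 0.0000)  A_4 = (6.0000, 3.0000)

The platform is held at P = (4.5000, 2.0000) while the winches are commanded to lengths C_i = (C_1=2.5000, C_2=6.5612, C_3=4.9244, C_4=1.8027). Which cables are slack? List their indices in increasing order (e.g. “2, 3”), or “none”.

2

i=1: geometric 2.5000 vs commanded 2.5000 ⇒ taut
i=2: geometric 6.0208 vs commanded 6.5612 ⇒ slack
i=3: geometric 4.9244 vs commanded 4.9244 ⇒ taut
i=4: geometric 1.8028 vs commanded 1.8027 ⇒ taut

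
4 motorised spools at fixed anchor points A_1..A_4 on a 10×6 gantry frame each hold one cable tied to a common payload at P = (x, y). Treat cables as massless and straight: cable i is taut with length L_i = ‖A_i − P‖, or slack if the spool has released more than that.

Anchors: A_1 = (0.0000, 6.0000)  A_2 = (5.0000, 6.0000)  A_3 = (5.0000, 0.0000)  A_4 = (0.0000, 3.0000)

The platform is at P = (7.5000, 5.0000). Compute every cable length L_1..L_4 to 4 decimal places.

cable 1: Δx=-7.5000, Δy=1.0000; L_1 = √(Δx²+Δy²) = 7.5664
cable 2: Δx=-2.5000, Δy=1.0000; L_2 = √(Δx²+Δy²) = 2.6926
cable 3: Δx=-2.5000, Δy=-5.0000; L_3 = √(Δx²+Δy²) = 5.5902
cable 4: Δx=-7.5000, Δy=-2.0000; L_4 = √(Δx²+Δy²) = 7.7621

(7.5664, 2.6926, 5.5902, 7.7621)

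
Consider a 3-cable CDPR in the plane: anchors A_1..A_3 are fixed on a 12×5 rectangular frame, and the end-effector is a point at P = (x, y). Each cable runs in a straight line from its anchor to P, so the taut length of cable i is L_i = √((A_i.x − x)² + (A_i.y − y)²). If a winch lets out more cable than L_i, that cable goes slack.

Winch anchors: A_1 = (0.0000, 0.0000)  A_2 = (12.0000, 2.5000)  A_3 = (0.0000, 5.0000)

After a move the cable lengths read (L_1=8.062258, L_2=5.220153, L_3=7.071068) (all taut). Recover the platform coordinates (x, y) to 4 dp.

circle eqns → linear via eq_j − eq_1; set q_j = A_j·A_j − L_j²
q_1 = 0.0000+0.0000−65.0000 = -65.0000
-24.0000·x − 5.0000·y = q_1−q_2 = -188.0000
0.0000·x − 10.0000·y = q_1−q_3 = -40.0000
solve first two rows → x=7.0000, y=4.0000

(7.0000, 4.0000)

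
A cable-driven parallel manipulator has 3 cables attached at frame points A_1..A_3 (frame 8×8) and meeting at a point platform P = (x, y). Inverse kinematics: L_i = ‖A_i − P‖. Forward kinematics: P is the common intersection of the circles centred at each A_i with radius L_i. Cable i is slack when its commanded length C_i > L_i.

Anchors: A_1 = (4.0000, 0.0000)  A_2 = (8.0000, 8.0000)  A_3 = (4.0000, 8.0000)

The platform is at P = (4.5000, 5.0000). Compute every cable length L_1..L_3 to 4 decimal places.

cable 1: Δx=-0.5000, Δy=-5.0000; L_1 = √(Δx²+Δy²) = 5.0249
cable 2: Δx=3.5000, Δy=3.0000; L_2 = √(Δx²+Δy²) = 4.6098
cable 3: Δx=-0.5000, Δy=3.0000; L_3 = √(Δx²+Δy²) = 3.0414

(5.0249, 4.6098, 3.0414)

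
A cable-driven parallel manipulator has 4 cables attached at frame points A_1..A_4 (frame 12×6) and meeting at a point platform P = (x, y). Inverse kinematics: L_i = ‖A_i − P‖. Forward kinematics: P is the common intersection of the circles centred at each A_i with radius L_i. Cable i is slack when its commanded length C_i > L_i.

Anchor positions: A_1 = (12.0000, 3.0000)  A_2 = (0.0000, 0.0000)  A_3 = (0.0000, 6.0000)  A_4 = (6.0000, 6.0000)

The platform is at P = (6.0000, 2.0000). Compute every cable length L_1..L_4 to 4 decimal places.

(6.0828, 6.3246, 7.2111, 4.0000)

L_1 = √((12.0000−6.0000)² + (3.0000−2.0000)²) = 6.0828
L_2 = √((0.0000−6.0000)² + (0.0000−2.0000)²) = 6.3246
L_3 = √((0.0000−6.0000)² + (6.0000−2.0000)²) = 7.2111
L_4 = √((6.0000−6.0000)² + (6.0000−2.0000)²) = 4.0000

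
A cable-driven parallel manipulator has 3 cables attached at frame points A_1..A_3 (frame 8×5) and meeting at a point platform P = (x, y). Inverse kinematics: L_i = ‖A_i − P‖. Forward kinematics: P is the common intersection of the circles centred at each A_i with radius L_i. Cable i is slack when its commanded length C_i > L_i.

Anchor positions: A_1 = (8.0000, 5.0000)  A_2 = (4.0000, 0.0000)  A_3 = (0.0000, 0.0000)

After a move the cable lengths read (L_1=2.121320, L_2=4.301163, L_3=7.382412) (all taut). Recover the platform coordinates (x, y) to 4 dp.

(6.5000, 3.5000)

each cable: (A_i−P)·(A_i−P) = L_i²; let k_i = ‖A_i‖²−L_i²
k_1 = 64.0000+25.0000−4.5000 = 84.5000
row 1: 8.0000x + 10.0000y = 87.0000  (k_2=-2.5000)
row 2: 16.0000x + 10.0000y = 139.0000  (k_3=-54.5000)
Cramer on rows 1–2 → x = 6.5000, y = 3.5000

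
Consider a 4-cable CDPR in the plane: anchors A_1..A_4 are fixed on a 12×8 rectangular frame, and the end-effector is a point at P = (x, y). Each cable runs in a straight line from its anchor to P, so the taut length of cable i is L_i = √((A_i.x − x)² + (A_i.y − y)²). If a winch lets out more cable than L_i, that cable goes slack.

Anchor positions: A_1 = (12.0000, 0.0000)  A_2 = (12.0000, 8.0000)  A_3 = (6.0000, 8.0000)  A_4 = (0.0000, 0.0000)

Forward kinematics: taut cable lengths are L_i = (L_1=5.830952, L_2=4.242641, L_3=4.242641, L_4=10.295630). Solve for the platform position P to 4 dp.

circle eqns → linear via eq_j − eq_1; set k_j = A_j·A_j − L_j²
k_1 = 144.0000+0.0000−34.0000 = 110.0000
0.0000·x − 16.0000·y = k_1−k_2 = -80.0000
12.0000·x − 16.0000·y = k_1−k_3 = 28.0000
24.0000·x + 0.0000·y = k_1−k_4 = 216.0000
solve first two rows → x=9.0000, y=5.0000
check cable 4: ‖A_4−P‖² = 106.0000 ≈ L_4² = 106.0000 ✓

(9.0000, 5.0000)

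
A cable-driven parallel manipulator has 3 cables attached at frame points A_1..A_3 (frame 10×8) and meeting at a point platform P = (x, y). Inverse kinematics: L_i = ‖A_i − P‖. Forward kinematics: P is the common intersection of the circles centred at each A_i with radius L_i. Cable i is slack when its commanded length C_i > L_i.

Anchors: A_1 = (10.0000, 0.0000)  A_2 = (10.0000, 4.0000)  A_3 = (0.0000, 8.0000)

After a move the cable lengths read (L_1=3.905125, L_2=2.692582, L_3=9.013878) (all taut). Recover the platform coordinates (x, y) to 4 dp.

expand ‖A_i−P‖²=L_i² and subtract eq 1 (k_i ≔ ‖A_i‖²−L_i²)
k_1 = 100.0000+0.0000−15.2500 = 84.7500
eq1−eq2 → [0.0000  -8.0000]·P = -24.0000
eq1−eq3 → [20.0000  -16.0000]·P = 102.0000
2×2 solve → P = (7.5000, 3.0000)

(7.5000, 3.0000)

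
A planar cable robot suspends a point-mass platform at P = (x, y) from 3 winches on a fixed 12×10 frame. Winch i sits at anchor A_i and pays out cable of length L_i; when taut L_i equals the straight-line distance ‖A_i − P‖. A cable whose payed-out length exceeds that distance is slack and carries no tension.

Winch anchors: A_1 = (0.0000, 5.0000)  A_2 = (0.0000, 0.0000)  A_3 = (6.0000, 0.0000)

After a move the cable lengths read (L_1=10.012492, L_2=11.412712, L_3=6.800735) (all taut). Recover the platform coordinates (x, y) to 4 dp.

(10.0000, 5.5000)

circle eqns → linear via eq_j − eq_1; set c_j = A_j·A_j − L_j²
c_1 = 0.0000+25.0000−100.2500 = -75.2500
0.0000·x + 10.0000·y = c_1−c_2 = 55.0000
-12.0000·x + 10.0000·y = c_1−c_3 = -65.0000
solve first two rows → x=10.0000, y=5.5000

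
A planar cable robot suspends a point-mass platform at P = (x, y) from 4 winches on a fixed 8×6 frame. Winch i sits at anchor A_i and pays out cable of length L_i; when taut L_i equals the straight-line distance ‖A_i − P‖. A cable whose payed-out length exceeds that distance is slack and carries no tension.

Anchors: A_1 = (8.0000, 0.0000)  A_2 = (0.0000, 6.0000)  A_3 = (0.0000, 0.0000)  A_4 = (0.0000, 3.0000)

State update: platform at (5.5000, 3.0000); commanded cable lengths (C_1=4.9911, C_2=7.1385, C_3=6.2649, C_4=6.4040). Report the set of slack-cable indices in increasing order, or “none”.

1, 2, 4

cable 1: L_1 = ‖A_1−P‖ = 3.9051;  C_1 = 4.9911 → slack
cable 2: L_2 = ‖A_2−P‖ = 6.2650;  C_2 = 7.1385 → slack
cable 3: L_3 = ‖A_3−P‖ = 6.2650;  C_3 = 6.2649 → taut
cable 4: L_4 = ‖A_4−P‖ = 5.5000;  C_4 = 6.4040 → slack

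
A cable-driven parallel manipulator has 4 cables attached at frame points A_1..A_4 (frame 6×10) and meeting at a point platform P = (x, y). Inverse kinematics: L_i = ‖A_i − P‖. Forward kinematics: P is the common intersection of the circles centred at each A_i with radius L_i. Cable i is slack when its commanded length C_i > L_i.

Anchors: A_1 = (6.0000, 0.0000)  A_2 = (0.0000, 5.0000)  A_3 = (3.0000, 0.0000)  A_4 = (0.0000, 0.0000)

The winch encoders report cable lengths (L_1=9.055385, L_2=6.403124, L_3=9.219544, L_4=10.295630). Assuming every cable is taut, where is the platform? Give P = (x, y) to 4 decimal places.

(5.0000, 9.0000)

circle eqns → linear via eq_j − eq_1; set c_j = A_j·A_j − L_j²
c_1 = 36.0000+0.0000−82.0000 = -46.0000
12.0000·x − 10.0000·y = c_1−c_2 = -30.0000
6.0000·x + 0.0000·y = c_1−c_3 = 30.0000
12.0000·x + 0.0000·y = c_1−c_4 = 60.0000
solve first two rows → x=5.0000, y=9.0000
check cable 4: ‖A_4−P‖² = 106.0000 ≈ L_4² = 106.0000 ✓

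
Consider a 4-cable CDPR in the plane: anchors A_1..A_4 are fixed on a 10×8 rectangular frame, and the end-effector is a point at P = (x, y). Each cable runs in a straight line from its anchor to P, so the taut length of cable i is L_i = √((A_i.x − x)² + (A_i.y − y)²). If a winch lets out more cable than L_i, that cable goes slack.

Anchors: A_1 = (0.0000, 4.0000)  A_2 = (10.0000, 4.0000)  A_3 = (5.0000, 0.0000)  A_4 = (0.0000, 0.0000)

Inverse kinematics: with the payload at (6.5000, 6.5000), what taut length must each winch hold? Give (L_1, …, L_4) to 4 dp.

L_1 = √((0.0000−6.5000)² + (4.0000−6.5000)²) = 6.9642
L_2 = √((10.0000−6.5000)² + (4.0000−6.5000)²) = 4.3012
L_3 = √((5.0000−6.5000)² + (0.0000−6.5000)²) = 6.6708
L_4 = √((0.0000−6.5000)² + (0.0000−6.5000)²) = 9.1924

(6.9642, 4.3012, 6.6708, 9.1924)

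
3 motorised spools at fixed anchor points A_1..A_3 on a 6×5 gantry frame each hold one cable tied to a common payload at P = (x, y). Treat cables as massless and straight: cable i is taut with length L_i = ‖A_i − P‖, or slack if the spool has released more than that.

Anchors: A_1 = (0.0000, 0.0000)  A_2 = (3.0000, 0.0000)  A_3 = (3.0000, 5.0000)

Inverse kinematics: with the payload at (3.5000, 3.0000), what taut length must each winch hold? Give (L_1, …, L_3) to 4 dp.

L_1: Δ = A_1−P = (-3.5000, -3.0000) → ‖Δ‖ = √21.2500 = 4.6098
L_2: Δ = A_2−P = (-0.5000, -3.0000) → ‖Δ‖ = √9.2500 = 3.0414
L_3: Δ = A_3−P = (-0.5000, 2.0000) → ‖Δ‖ = √4.2500 = 2.0616

(4.6098, 3.0414, 2.0616)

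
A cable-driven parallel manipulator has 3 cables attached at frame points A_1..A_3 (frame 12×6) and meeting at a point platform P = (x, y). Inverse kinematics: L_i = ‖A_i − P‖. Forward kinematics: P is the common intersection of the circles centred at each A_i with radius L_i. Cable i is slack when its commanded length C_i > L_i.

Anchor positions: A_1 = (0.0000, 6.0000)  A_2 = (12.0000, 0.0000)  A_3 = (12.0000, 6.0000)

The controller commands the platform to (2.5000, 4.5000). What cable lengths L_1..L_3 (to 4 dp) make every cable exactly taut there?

L_1 = √((0.0000−2.5000)² + (6.0000−4.5000)²) = 2.9155
L_2 = √((12.0000−2.5000)² + (0.0000−4.5000)²) = 10.5119
L_3 = √((12.0000−2.5000)² + (6.0000−4.5000)²) = 9.6177

(2.9155, 10.5119, 9.6177)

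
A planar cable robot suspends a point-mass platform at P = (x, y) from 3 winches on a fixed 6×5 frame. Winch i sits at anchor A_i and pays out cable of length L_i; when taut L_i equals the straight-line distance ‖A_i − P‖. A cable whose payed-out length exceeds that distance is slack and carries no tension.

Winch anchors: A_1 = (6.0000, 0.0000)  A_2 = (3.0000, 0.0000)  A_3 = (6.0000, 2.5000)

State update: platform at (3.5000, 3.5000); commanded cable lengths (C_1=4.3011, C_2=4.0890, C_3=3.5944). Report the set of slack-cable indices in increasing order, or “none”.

i=1: geometric 4.3012 vs commanded 4.3011 ⇒ taut
i=2: geometric 3.5355 vs commanded 4.0890 ⇒ slack
i=3: geometric 2.6926 vs commanded 3.5944 ⇒ slack

2, 3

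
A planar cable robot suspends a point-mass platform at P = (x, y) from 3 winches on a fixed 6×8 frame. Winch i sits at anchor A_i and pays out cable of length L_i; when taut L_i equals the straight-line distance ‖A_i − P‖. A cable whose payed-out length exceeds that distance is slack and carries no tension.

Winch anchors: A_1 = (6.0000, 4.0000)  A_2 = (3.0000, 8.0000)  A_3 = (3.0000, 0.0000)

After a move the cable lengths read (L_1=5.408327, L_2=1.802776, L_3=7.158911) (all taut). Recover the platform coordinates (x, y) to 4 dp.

circle eqns → linear via eq_j − eq_1; set q_j = A_j·A_j − L_j²
q_1 = 36.0000+16.0000−29.2500 = 22.7500
6.0000·x − 8.0000·y = q_1−q_2 = -47.0000
6.0000·x + 8.0000·y = q_1−q_3 = 65.0000
solve first two rows → x=1.5000, y=7.0000

(1.5000, 7.0000)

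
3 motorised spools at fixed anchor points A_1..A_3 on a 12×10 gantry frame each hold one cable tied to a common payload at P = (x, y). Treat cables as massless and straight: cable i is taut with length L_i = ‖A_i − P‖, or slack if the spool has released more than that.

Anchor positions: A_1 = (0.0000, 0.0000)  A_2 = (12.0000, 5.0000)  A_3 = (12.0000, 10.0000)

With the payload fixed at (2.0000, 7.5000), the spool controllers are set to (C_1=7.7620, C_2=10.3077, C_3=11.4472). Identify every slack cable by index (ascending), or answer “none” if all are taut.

3

cable 1: √((-2.0000)²+(-7.5000)²)=7.7621, C_1=7.7620: taut
cable 2: √((10.0000)²+(-2.5000)²)=10.3078, C_2=10.3077: taut
cable 3: √((10.0000)²+(2.5000)²)=10.3078, C_3=11.4472: slack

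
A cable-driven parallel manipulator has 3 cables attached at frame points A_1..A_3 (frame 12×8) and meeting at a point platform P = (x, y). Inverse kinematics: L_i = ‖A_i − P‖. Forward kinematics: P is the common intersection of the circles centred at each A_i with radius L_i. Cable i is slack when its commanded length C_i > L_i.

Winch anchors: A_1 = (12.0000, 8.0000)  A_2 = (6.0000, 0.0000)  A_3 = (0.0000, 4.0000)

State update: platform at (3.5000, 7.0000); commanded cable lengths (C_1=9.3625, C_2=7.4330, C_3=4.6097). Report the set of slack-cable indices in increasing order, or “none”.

i=1: geometric 8.5586 vs commanded 9.3625 ⇒ slack
i=2: geometric 7.4330 vs commanded 7.4330 ⇒ taut
i=3: geometric 4.6098 vs commanded 4.6097 ⇒ taut

1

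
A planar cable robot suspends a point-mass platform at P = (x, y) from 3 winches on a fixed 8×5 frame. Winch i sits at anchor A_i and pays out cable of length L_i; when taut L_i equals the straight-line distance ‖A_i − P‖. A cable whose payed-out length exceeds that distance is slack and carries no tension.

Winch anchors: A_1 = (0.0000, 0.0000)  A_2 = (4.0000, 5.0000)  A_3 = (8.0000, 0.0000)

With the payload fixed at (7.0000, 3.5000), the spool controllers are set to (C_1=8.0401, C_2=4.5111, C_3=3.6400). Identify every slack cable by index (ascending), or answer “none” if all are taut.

1, 2

i=1: geometric 7.8262 vs commanded 8.0401 ⇒ slack
i=2: geometric 3.3541 vs commanded 4.5111 ⇒ slack
i=3: geometric 3.6401 vs commanded 3.6400 ⇒ taut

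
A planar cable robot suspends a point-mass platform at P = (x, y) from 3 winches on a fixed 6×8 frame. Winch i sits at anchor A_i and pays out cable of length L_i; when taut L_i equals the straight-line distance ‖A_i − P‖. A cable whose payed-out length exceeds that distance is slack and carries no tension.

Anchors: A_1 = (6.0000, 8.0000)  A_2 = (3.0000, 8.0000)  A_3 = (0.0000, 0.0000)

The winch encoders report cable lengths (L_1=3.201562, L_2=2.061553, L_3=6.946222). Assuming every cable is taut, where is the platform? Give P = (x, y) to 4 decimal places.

each cable: (A_i−P)·(A_i−P) = L_i²; let c_i = ‖A_i‖²−L_i²
c_1 = 36.0000+64.0000−10.2500 = 89.7500
row 1: 6.0000x + 0.0000y = 21.0000  (c_2=68.7500)
row 2: 12.0000x + 16.0000y = 138.0000  (c_3=-48.2500)
Cramer on rows 1–2 → x = 3.5000, y = 6.0000

(3.5000, 6.0000)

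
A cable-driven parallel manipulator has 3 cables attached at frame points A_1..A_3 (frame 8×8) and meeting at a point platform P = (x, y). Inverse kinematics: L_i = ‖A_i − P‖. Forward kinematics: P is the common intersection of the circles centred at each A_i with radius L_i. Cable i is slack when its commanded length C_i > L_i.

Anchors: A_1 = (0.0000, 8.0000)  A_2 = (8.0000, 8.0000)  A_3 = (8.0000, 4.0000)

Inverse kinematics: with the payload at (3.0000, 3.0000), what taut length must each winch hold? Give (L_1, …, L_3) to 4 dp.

(5.8310, 7.0711, 5.0990)

L_1 = √((0.0000−3.0000)² + (8.0000−3.0000)²) = 5.8310
L_2 = √((8.0000−3.0000)² + (8.0000−3.0000)²) = 7.0711
L_3 = √((8.0000−3.0000)² + (4.0000−3.0000)²) = 5.0990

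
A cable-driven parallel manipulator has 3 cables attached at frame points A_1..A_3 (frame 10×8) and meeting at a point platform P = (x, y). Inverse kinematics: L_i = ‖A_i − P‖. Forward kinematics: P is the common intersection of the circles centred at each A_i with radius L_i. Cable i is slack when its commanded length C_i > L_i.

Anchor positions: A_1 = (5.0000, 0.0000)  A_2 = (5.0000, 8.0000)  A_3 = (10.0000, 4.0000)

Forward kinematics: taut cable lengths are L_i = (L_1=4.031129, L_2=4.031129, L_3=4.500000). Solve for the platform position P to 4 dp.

(5.5000, 4.0000)

expand ‖A_i−P‖²=L_i² and subtract eq 1 (k_i ≔ ‖A_i‖²−L_i²)
k_1 = 25.0000+0.0000−16.2500 = 8.7500
eq1−eq2 → [0.0000  -16.0000]·P = -64.0000
eq1−eq3 → [-10.0000  -8.0000]·P = -87.0000
2×2 solve → P = (5.5000, 4.0000)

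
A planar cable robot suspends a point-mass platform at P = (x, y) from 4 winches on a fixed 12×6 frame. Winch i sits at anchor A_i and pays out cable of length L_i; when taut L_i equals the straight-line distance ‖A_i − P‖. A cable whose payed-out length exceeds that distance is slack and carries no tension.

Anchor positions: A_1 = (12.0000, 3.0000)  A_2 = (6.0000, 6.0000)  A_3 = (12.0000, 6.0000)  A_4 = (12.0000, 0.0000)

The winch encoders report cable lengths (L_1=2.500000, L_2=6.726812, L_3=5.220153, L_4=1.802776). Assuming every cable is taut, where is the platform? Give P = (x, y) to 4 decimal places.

each cable: (A_i−P)·(A_i−P) = L_i²; let q_i = ‖A_i‖²−L_i²
q_1 = 144.0000+9.0000−6.2500 = 146.7500
row 1: 12.0000x − 6.0000y = 120.0000  (q_2=26.7500)
row 2: 0.0000x − 6.0000y = -6.0000  (q_3=152.7500)
row 3: 0.0000x + 6.0000y = 6.0000  (q_4=140.7500)
Cramer on rows 1–2 → x = 10.5000, y = 1.0000
check cable 4: ‖A_4−P‖² = 3.2500 ≈ L_4² = 3.2500 ✓

(10.5000, 1.0000)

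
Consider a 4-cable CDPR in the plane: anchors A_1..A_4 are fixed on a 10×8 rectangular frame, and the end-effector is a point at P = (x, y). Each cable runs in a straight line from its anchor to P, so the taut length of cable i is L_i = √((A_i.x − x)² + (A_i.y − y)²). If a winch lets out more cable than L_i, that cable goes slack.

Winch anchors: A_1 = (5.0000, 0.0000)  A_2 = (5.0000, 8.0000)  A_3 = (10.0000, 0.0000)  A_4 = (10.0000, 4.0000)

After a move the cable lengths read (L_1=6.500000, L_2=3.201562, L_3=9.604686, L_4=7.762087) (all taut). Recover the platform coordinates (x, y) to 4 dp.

(2.5000, 6.0000)

each cable: (A_i−P)·(A_i−P) = L_i²; let q_i = ‖A_i‖²−L_i²
q_1 = 25.0000+0.0000−42.2500 = -17.2500
row 1: 0.0000x − 16.0000y = -96.0000  (q_2=78.7500)
row 2: -10.0000x + 0.0000y = -25.0000  (q_3=7.7500)
row 3: -10.0000x − 8.0000y = -73.0000  (q_4=55.7500)
Cramer on rows 1–2 → x = 2.5000, y = 6.0000
check cable 4: ‖A_4−P‖² = 60.2500 ≈ L_4² = 60.2500 ✓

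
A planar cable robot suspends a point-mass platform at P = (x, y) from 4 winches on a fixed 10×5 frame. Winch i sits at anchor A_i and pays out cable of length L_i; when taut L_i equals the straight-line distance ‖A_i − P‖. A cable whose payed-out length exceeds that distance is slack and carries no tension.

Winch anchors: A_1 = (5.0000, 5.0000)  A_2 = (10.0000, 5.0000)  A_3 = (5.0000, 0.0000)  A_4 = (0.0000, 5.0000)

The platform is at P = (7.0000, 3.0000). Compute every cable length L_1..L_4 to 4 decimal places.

(2.8284, 3.6056, 3.6056, 7.2801)

cable 1: Δx=-2.0000, Δy=2.0000; L_1 = √(Δx²+Δy²) = 2.8284
cable 2: Δx=3.0000, Δy=2.0000; L_2 = √(Δx²+Δy²) = 3.6056
cable 3: Δx=-2.0000, Δy=-3.0000; L_3 = √(Δx²+Δy²) = 3.6056
cable 4: Δx=-7.0000, Δy=2.0000; L_4 = √(Δx²+Δy²) = 7.2801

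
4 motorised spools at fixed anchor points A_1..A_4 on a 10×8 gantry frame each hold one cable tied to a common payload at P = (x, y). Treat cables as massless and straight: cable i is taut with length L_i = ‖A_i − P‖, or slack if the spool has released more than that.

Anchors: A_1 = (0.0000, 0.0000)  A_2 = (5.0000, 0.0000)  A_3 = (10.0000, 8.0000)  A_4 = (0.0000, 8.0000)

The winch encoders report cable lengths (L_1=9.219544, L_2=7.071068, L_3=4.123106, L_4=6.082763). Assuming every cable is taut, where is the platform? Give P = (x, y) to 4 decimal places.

circle eqns → linear via eq_j − eq_1; set q_j = A_j·A_j − L_j²
q_1 = 0.0000+0.0000−85.0000 = -85.0000
-10.0000·x + 0.0000·y = q_1−q_2 = -60.0000
-20.0000·x − 16.0000·y = q_1−q_3 = -232.0000
0.0000·x − 16.0000·y = q_1−q_4 = -112.0000
solve first two rows → x=6.0000, y=7.0000
check cable 4: ‖A_4−P‖² = 37.0000 ≈ L_4² = 37.0000 ✓

(6.0000, 7.0000)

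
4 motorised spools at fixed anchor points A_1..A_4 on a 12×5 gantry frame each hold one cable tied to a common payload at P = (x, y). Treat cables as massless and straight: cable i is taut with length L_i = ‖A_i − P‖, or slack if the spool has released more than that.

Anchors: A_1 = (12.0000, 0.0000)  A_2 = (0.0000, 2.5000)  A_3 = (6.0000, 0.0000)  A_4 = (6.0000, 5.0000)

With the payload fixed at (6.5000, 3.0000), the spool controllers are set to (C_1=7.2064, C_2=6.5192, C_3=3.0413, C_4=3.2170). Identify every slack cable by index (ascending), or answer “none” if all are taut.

i=1: geometric 6.2650 vs commanded 7.2064 ⇒ slack
i=2: geometric 6.5192 vs commanded 6.5192 ⇒ taut
i=3: geometric 3.0414 vs commanded 3.0413 ⇒ taut
i=4: geometric 2.0616 vs commanded 3.2170 ⇒ slack

1, 4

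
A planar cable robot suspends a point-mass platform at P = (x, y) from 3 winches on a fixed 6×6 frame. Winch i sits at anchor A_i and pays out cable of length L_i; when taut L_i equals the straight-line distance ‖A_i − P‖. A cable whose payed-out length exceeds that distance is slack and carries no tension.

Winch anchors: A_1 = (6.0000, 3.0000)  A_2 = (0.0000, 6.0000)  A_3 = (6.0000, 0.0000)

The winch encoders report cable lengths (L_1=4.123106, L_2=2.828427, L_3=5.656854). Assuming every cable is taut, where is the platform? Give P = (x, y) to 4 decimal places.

circle eqns → linear via eq_j − eq_1; set k_j = A_j·A_j − L_j²
k_1 = 36.0000+9.0000−17.0000 = 28.0000
12.0000·x − 6.0000·y = k_1−k_2 = 0.0000
0.0000·x + 6.0000·y = k_1−k_3 = 24.0000
solve first two rows → x=2.0000, y=4.0000

(2.0000, 4.0000)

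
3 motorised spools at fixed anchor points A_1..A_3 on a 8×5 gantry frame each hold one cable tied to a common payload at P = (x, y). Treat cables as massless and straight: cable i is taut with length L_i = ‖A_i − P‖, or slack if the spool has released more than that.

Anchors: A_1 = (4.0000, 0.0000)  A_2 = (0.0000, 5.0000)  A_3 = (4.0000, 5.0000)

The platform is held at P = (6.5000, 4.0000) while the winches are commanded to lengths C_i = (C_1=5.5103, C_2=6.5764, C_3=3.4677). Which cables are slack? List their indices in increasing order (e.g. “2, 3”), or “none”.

cable 1: L_1 = ‖A_1−P‖ = 4.7170;  C_1 = 5.5103 → slack
cable 2: L_2 = ‖A_2−P‖ = 6.5765;  C_2 = 6.5764 → taut
cable 3: L_3 = ‖A_3−P‖ = 2.6926;  C_3 = 3.4677 → slack

1, 3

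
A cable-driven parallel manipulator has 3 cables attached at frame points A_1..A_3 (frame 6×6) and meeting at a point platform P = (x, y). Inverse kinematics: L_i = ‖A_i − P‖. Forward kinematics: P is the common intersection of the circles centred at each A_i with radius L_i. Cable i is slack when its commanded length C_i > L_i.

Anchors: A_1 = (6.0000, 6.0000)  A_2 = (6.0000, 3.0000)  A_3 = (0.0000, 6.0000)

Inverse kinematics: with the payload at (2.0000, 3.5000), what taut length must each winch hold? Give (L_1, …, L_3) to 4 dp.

cable 1: Δx=4.0000, Δy=2.5000; L_1 = √(Δx²+Δy²) = 4.7170
cable 2: Δx=4.0000, Δy=-0.5000; L_2 = √(Δx²+Δy²) = 4.0311
cable 3: Δx=-2.0000, Δy=2.5000; L_3 = √(Δx²+Δy²) = 3.2016

(4.7170, 4.0311, 3.2016)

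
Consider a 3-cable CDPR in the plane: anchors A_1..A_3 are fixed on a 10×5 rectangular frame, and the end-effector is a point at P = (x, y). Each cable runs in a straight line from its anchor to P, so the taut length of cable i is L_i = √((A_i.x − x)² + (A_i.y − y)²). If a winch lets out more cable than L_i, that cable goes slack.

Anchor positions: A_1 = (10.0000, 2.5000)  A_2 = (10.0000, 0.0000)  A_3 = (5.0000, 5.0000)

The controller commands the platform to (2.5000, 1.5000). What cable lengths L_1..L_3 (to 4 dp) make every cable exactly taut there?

L_1 = √((10.0000−2.5000)² + (2.5000−1.5000)²) = 7.5664
L_2 = √((10.0000−2.5000)² + (0.0000−1.5000)²) = 7.6485
L_3 = √((5.0000−2.5000)² + (5.0000−1.5000)²) = 4.3012

(7.5664, 7.6485, 4.3012)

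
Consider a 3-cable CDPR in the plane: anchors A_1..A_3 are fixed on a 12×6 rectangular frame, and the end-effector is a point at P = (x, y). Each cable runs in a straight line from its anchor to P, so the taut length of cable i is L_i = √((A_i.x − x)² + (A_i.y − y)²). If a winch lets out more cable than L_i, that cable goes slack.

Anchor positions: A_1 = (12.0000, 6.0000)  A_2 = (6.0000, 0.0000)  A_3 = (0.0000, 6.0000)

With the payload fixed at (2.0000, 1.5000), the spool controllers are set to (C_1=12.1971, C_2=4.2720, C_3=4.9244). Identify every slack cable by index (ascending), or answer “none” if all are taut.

1

cable 1: L_1 = ‖A_1−P‖ = 10.9659;  C_1 = 12.1971 → slack
cable 2: L_2 = ‖A_2−P‖ = 4.2720;  C_2 = 4.2720 → taut
cable 3: L_3 = ‖A_3−P‖ = 4.9244;  C_3 = 4.9244 → taut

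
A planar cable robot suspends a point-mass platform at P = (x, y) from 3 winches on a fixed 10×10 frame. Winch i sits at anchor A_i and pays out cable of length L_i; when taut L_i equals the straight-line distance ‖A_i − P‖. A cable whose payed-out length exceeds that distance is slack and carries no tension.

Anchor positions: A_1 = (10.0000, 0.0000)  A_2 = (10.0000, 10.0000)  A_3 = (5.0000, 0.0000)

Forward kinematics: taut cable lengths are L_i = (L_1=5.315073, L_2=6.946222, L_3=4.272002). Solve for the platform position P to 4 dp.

each cable: (A_i−P)·(A_i−P) = L_i²; let k_i = ‖A_i‖²−L_i²
k_1 = 100.0000+0.0000−28.2500 = 71.7500
row 1: 0.0000x − 20.0000y = -80.0000  (k_2=151.7500)
row 2: 10.0000x + 0.0000y = 65.0000  (k_3=6.7500)
Cramer on rows 1–2 → x = 6.5000, y = 4.0000

(6.5000, 4.0000)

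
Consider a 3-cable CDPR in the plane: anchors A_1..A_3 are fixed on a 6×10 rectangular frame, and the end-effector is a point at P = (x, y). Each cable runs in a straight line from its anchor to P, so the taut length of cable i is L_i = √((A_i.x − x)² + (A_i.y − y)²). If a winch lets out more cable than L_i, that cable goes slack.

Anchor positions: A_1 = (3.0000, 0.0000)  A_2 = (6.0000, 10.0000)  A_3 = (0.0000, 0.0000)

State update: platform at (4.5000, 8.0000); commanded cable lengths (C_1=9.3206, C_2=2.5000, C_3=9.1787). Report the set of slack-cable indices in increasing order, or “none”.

1

cable 1: L_1 = ‖A_1−P‖ = 8.1394;  C_1 = 9.3206 → slack
cable 2: L_2 = ‖A_2−P‖ = 2.5000;  C_2 = 2.5000 → taut
cable 3: L_3 = ‖A_3−P‖ = 9.1788;  C_3 = 9.1787 → taut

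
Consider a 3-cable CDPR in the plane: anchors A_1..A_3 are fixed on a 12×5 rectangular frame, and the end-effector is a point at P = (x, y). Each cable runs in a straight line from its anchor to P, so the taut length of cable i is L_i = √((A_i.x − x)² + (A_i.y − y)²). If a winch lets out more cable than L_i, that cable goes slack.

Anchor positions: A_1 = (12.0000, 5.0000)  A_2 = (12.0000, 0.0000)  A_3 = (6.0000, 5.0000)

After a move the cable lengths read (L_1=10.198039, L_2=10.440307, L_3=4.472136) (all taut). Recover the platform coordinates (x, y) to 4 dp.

(2.0000, 3.0000)

circle eqns → linear via eq_j − eq_1; set c_j = A_j·A_j − L_j²
c_1 = 144.0000+25.0000−104.0000 = 65.0000
0.0000·x + 10.0000·y = c_1−c_2 = 30.0000
12.0000·x + 0.0000·y = c_1−c_3 = 24.0000
solve first two rows → x=2.0000, y=3.0000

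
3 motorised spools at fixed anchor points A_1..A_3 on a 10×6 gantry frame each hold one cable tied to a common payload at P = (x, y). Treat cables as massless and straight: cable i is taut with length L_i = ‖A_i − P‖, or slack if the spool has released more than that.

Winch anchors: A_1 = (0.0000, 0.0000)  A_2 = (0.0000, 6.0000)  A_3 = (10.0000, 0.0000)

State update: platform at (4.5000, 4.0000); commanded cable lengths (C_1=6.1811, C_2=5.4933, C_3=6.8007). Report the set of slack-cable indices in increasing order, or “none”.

cable 1: √((-4.5000)²+(-4.0000)²)=6.0208, C_1=6.1811: slack
cable 2: √((-4.5000)²+(2.0000)²)=4.9244, C_2=5.4933: slack
cable 3: √((5.5000)²+(-4.0000)²)=6.8007, C_3=6.8007: taut

1, 2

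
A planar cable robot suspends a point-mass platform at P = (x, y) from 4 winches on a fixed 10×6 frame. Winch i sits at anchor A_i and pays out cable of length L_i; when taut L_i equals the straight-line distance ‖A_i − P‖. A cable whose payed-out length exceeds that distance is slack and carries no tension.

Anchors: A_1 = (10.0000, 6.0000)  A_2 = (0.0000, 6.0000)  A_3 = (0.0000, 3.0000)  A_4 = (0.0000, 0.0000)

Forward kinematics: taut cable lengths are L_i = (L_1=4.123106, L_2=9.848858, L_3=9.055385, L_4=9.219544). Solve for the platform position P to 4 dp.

(9.0000, 2.0000)

expand ‖A_i−P‖²=L_i² and subtract eq 1 (k_i ≔ ‖A_i‖²−L_i²)
k_1 = 100.0000+36.0000−17.0000 = 119.0000
eq1−eq2 → [20.0000  0.0000]·P = 180.0000
eq1−eq3 → [20.0000  6.0000]·P = 192.0000
eq1−eq4 → [20.0000  12.0000]·P = 204.0000
2×2 solve → P = (9.0000, 2.0000)
check cable 4: ‖A_4−P‖² = 85.0000 ≈ L_4² = 85.0000 ✓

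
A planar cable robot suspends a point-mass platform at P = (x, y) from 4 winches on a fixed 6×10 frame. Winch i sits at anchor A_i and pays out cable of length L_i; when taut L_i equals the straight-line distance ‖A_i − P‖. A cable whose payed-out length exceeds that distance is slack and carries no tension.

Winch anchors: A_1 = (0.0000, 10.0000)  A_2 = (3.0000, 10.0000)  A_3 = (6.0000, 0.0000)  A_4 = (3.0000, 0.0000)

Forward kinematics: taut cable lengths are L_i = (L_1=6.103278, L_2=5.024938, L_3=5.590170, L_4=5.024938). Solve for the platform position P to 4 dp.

(3.5000, 5.0000)

circle eqns → linear via eq_j − eq_1; set k_j = A_j·A_j − L_j²
k_1 = 0.0000+100.0000−37.2500 = 62.7500
-6.0000·x + 0.0000·y = k_1−k_2 = -21.0000
-12.0000·x + 20.0000·y = k_1−k_3 = 58.0000
-6.0000·x + 20.0000·y = k_1−k_4 = 79.0000
solve first two rows → x=3.5000, y=5.0000
check cable 4: ‖A_4−P‖² = 25.2500 ≈ L_4² = 25.2500 ✓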